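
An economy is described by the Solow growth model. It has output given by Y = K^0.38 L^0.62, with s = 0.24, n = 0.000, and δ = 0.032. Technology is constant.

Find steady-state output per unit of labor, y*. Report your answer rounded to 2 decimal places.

At the steady state, Δk = 0, so s·k^α = (n + δ)·k.
Dividing both sides by k: k^(1−α) = s / (n + δ).
k^0.62 = 0.24 / (0.000 + 0.032) = 0.24 / 0.032 = 7.5000
k* = 7.5000^(1/0.62) ≈ 25.7863
y* = (k*)^α = 25.7863^0.38 ≈ 3.4382

y* ≈ 3.44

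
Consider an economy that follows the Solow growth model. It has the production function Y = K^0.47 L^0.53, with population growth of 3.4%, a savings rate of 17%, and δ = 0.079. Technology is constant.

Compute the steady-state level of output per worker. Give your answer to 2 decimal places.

Steady state requires s·f(k) = (n + δ)·k, i.e. s·k^α = (n + δ)·k.
Rearranging, k^(1−α) = s / (n + δ).
k^0.53 = 0.17 / (0.034 + 0.079) = 0.17 / 0.113 = 1.5044
k* = 1.5044^(1/0.53) ≈ 2.1610
y* = (k*)^α = 2.1610^0.47 ≈ 1.4364

y* ≈ 1.44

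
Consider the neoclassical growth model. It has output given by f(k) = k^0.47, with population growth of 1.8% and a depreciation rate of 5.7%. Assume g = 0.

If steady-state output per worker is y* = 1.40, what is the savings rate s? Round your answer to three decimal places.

In steady state, investment equals break-even investment: s·k^α = (n + δ)·k.
Since y* = [s/(n + δ)]^(α/(1−α)), we have s/(n + δ) = (y*)^((1−α)/α) = 1.40^1.1277 = 1.4615.
Therefore s = 1.4615 × (n + δ) = 1.4615 × 0.075 = 0.1096.

s ≈ 0.110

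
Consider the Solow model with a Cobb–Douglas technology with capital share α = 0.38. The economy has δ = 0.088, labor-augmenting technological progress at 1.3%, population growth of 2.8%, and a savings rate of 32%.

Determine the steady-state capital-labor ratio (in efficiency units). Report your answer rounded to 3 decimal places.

k* ≈ 4.329

Steady state requires s·f(k) = (n + g + δ)·k, i.e. s·k^α = (n + g + δ)·k.
Rearranging, k^(1−α) = s / (n + g + δ).
k^0.62 = 0.32 / (0.028 + 0.013 + 0.088) = 0.32 / 0.129 = 2.4806
k* = 2.4806^(1/0.62) ≈ 4.3289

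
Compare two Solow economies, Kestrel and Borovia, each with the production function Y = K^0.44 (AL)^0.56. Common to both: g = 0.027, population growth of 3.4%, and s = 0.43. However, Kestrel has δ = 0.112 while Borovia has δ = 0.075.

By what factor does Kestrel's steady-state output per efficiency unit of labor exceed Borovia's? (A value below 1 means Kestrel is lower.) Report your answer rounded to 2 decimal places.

Steady-state y* = [s/(n + g + δ)]^(α/(1−α)), so the ratio is [ (s_K/(n + g + δ)_K) / (s_B/(n + g + δ)_B) ]^0.7857.
s_K/(n + g + δ)_K = 0.43/0.173 = 2.4855; s_B/(n + g + δ)_B = 0.43/0.136 = 3.1618.
Ratio = (2.4855/3.1618)^0.7857 = 0.7861^0.7857 ≈ 0.8277

y*_K / y*_B ≈ 0.83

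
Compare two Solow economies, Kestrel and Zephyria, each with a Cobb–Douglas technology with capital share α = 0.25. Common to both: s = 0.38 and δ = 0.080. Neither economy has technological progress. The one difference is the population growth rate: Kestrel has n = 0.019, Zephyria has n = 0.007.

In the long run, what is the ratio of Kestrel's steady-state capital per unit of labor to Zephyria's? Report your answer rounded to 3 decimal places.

Steady-state k* = [s/(n + δ)]^(1/(1−α)), so the ratio is [ (s_K/(n + δ)_K) / (s_Z/(n + δ)_Z) ]^1.3333.
s_K/(n + δ)_K = 0.38/0.099 = 3.8384; s_Z/(n + δ)_Z = 0.38/0.087 = 4.3678.
Ratio = (3.8384/4.3678)^1.3333 = 0.8788^1.3333 ≈ 0.8418

k*_K / k*_Z ≈ 0.842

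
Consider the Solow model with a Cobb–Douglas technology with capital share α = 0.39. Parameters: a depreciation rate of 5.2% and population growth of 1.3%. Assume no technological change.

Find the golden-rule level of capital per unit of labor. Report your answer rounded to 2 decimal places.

The golden rule sets f'(k) = n + δ, i.e. α·k^(α−1) = n + δ.
So k^(1−α) = α / (n + δ) = 0.39 / 0.065 = 6.0000.
k_gold = 6.0000^(1/0.61) ≈ 18.8650

k_gold ≈ 18.87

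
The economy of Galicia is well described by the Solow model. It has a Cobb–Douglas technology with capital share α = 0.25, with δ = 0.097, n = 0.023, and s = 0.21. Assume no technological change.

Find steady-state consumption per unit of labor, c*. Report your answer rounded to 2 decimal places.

In steady state, investment equals break-even investment: s·k^α = (n + δ)·k.
Rearranging, k^(1−α) = s / (n + δ).
k^0.75 = 0.21 / (0.023 + 0.097) = 0.21 / 0.120 = 1.7500
k* = 1.7500^(1/0.75) ≈ 2.1089
y* = (k*)^α = 2.1089^0.25 ≈ 1.2051
c* = (1 − s)·y* = (1 − 0.21) × 1.2051 ≈ 0.9520

c* ≈ 0.95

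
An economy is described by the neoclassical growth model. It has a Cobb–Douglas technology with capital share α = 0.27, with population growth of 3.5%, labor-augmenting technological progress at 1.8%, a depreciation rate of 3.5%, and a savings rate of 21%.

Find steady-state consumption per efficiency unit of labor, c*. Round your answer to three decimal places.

c* = 1.090

In steady state, investment equals break-even investment: s·k^α = (n + g + δ)·k.
Rearranging, k^(1−α) = s / (n + g + δ).
k^0.73 = 0.21 / (0.035 + 0.018 + 0.035) = 0.21 / 0.088 = 2.3864
k* = 2.3864^(1/0.73) ≈ 3.2920
y* = (k*)^α = 3.2920^0.27 ≈ 1.3795
c* = (1 − s)·y* = (1 − 0.21) × 1.3795 ≈ 1.0898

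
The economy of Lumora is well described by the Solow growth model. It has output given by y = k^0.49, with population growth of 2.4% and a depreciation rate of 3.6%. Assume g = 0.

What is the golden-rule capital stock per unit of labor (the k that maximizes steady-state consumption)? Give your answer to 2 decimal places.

k_gold ≈ 61.42

The golden rule sets f'(k) = n + δ, i.e. α·k^(α−1) = n + δ.
So k^(1−α) = α / (n + δ) = 0.49 / 0.060 = 8.1667.
k_gold = 8.1667^(1/0.51) ≈ 61.4224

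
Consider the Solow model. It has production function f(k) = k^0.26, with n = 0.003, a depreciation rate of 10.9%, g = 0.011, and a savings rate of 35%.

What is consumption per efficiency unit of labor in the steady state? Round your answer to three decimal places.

c* = 0.939

In steady state, investment equals break-even investment: s·k^α = (n + g + δ)·k.
Dividing both sides by k: k^(1−α) = s / (n + g + δ).
k^0.74 = 0.35 / (0.003 + 0.011 + 0.109) = 0.35 / 0.123 = 2.8455
k* = 2.8455^(1/0.74) ≈ 4.1089
y* = (k*)^α = 4.1089^0.26 ≈ 1.4440
c* = (1 − s)·y* = (1 − 0.35) × 1.4440 ≈ 0.9386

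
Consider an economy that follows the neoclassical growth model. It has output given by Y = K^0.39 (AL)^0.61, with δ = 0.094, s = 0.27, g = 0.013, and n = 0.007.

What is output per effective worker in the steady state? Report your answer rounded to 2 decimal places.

y* = 1.74

In steady state, investment equals break-even investment: s·k^α = (n + g + δ)·k.
Dividing both sides by k: k^(1−α) = s / (n + g + δ).
k^0.61 = 0.27 / (0.007 + 0.013 + 0.094) = 0.27 / 0.114 = 2.3684
k* = 2.3684^(1/0.61) ≈ 4.1102
y* = (k*)^α = 4.1102^0.39 ≈ 1.7354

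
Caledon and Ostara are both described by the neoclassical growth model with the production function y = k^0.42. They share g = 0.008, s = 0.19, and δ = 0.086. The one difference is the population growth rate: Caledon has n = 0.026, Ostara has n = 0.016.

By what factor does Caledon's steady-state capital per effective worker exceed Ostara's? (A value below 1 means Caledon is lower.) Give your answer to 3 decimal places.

ratio ≈ 0.861

Steady-state k* = [s/(n + g + δ)]^(1/(1−α)), so the ratio is [ (s_C/(n + g + δ)_C) / (s_O/(n + g + δ)_O) ]^1.7241.
s_C/(n + g + δ)_C = 0.19/0.120 = 1.5833; s_O/(n + g + δ)_O = 0.19/0.110 = 1.7273.
Ratio = (1.5833/1.7273)^1.7241 = 0.9166^1.7241 ≈ 0.8606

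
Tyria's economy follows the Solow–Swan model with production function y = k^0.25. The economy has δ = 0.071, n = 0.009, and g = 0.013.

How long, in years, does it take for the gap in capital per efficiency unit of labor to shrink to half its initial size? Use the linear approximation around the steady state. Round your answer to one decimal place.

half-life ≈ 9.9 years

Near the steady state the convergence rate is λ = (1 − α)(n + g + δ).
λ = (1 − 0.25) × 0.093 = 0.75 × 0.093 = 0.06975
Half-life = ln 2 / λ = 0.6931 / 0.06975 ≈ 9.94 years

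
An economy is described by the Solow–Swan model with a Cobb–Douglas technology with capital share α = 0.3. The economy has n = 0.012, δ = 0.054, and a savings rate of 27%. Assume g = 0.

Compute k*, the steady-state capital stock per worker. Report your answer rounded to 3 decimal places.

At the steady state, Δk = 0, so s·k^α = (n + δ)·k.
Rearranging, k^(1−α) = s / (n + δ).
k^0.7 = 0.27 / (0.012 + 0.054) = 0.27 / 0.066 = 4.0909
k* = 4.0909^(1/0.7) ≈ 7.4822

k* = 7.482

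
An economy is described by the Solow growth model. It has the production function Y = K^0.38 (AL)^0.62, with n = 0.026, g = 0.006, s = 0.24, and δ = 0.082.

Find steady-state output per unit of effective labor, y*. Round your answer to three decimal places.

y* = 1.578

In steady state, investment equals break-even investment: s·k^α = (n + g + δ)·k.
Rearranging, k^(1−α) = s / (n + g + δ).
k^0.62 = 0.24 / (0.026 + 0.006 + 0.082) = 0.24 / 0.114 = 2.1053
k* = 2.1053^(1/0.62) ≈ 3.3226
y* = (k*)^α = 3.3226^0.38 ≈ 1.5782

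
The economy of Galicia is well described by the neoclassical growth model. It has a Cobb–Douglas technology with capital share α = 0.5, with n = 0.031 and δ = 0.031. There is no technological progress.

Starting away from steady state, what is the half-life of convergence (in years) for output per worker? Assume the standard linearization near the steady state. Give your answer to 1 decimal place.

Near the steady state the convergence rate is λ = (1 − α)(n + δ).
λ = (1 − 0.5) × 0.062 = 0.5 × 0.062 = 0.0310
Half-life = ln 2 / λ = 0.6931 / 0.0310 ≈ 22.36 years

about 22.4 years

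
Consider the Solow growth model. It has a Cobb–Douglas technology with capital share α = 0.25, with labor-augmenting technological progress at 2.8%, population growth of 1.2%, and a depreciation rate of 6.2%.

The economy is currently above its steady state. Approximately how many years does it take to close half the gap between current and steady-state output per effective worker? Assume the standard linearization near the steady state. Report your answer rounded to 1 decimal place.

about 9.1 years

Near the steady state the convergence rate is λ = (1 − α)(n + g + δ).
λ = (1 − 0.25) × 0.102 = 0.75 × 0.102 = 0.0765
Half-life = ln 2 / λ = 0.6931 / 0.0765 ≈ 9.06 years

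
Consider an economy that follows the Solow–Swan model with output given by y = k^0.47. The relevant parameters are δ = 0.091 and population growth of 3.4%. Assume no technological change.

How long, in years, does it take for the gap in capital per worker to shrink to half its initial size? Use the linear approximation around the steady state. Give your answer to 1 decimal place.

Near the steady state the convergence rate is λ = (1 − α)(n + δ).
λ = (1 − 0.47) × 0.125 = 0.53 × 0.125 = 0.06625
Half-life = ln 2 / λ = 0.6931 / 0.06625 ≈ 10.46 years

about 10.5 years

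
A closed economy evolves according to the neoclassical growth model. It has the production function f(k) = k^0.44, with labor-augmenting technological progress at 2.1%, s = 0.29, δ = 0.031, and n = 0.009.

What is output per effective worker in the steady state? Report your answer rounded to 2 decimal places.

y* ≈ 3.40

At the steady state, Δk = 0, so s·k^α = (n + g + δ)·k.
Rearranging, k^(1−α) = s / (n + g + δ).
k^0.56 = 0.29 / (0.009 + 0.021 + 0.031) = 0.29 / 0.061 = 4.7541
k* = 4.7541^(1/0.56) ≈ 16.1827
y* = (k*)^α = 16.1827^0.44 ≈ 3.4039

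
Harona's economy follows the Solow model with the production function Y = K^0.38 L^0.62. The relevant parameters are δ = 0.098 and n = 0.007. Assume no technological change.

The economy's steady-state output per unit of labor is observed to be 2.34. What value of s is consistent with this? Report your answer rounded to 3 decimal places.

In steady state, investment equals break-even investment: s·k^α = (n + δ)·k.
Since y* = [s/(n + δ)]^(α/(1−α)), we have s/(n + δ) = (y*)^((1−α)/α) = 2.34^1.6316 = 4.0032.
Therefore s = 4.0032 × (n + δ) = 4.0032 × 0.105 = 0.4203.

s ≈ 0.420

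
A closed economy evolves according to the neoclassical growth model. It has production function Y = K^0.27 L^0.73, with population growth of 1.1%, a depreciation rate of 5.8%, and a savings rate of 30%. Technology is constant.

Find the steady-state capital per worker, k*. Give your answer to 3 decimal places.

k* ≈ 7.488

Steady state requires s·f(k) = (n + δ)·k, i.e. s·k^α = (n + δ)·k.
Dividing both sides by k: k^(1−α) = s / (n + δ).
k^0.73 = 0.30 / (0.011 + 0.058) = 0.30 / 0.069 = 4.3478
k* = 4.3478^(1/0.73) ≈ 7.4876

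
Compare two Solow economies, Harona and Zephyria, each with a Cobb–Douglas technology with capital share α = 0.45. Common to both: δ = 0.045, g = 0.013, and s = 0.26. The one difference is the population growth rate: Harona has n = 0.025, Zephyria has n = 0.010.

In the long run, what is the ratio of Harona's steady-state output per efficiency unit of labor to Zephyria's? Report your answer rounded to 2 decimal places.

Steady-state y* = [s/(n + g + δ)]^(α/(1−α)), so the ratio is [ (s_H/(n + g + δ)_H) / (s_Z/(n + g + δ)_Z) ]^0.8182.
s_H/(n + g + δ)_H = 0.26/0.083 = 3.1325; s_Z/(n + g + δ)_Z = 0.26/0.068 = 3.8235.
Ratio = (3.1325/3.8235)^0.8182 = 0.8193^0.8182 ≈ 0.8495

ratio ≈ 0.85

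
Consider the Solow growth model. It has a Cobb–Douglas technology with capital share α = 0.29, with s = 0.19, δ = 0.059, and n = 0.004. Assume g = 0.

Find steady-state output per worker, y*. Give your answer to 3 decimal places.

At the steady state, Δk = 0, so s·k^α = (n + δ)·k.
Rearranging, k^(1−α) = s / (n + δ).
k^0.71 = 0.19 / (0.004 + 0.059) = 0.19 / 0.063 = 3.0159
k* = 3.0159^(1/0.71) ≈ 4.7341
y* = (k*)^α = 4.7341^0.29 ≈ 1.5697

y* ≈ 1.570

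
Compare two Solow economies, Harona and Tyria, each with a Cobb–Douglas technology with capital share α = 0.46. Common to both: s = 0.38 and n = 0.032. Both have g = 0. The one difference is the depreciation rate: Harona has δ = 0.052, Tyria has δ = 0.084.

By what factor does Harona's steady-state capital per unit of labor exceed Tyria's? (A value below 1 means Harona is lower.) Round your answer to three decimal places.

k*_H / k*_T ≈ 1.818

Steady-state k* = [s/(n + δ)]^(1/(1−α)), so the ratio is [ (s_H/(n + δ)_H) / (s_T/(n + δ)_T) ]^1.8519.
s_H/(n + δ)_H = 0.38/0.084 = 4.5238; s_T/(n + δ)_T = 0.38/0.116 = 3.2759.
Ratio = (4.5238/3.2759)^1.8519 = 1.3809^1.8519 ≈ 1.8179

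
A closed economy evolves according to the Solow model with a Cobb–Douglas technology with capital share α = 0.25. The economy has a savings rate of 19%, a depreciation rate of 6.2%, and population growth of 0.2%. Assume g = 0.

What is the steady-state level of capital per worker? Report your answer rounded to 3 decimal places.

At the steady state, Δk = 0, so s·k^α = (n + δ)·k.
Rearranging, k^(1−α) = s / (n + δ).
k^0.75 = 0.19 / (0.002 + 0.062) = 0.19 / 0.064 = 2.9688
k* = 2.9688^(1/0.75) ≈ 4.2669

k* ≈ 4.267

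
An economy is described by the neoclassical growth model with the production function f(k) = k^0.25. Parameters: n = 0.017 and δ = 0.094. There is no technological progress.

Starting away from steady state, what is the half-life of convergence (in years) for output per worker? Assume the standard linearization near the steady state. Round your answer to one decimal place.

about 8.3 years

Near the steady state the convergence rate is λ = (1 − α)(n + δ).
λ = (1 − 0.25) × 0.111 = 0.75 × 0.111 = 0.08325
Half-life = ln 2 / λ = 0.6931 / 0.08325 ≈ 8.33 years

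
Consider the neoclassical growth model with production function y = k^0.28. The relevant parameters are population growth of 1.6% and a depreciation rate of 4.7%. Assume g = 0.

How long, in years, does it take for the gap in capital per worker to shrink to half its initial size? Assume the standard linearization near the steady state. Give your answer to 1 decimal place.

Near the steady state the convergence rate is λ = (1 − α)(n + δ).
λ = (1 − 0.28) × 0.063 = 0.72 × 0.063 = 0.04536
Half-life = ln 2 / λ = 0.6931 / 0.04536 ≈ 15.28 years

about 15.3 years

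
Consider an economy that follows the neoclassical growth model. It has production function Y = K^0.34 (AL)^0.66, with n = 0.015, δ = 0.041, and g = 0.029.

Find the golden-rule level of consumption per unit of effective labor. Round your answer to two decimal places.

At the golden rule, f'(k) = n + g + δ, so α·k^(α−1) = n + g + δ and k_gold = (α/(n + g + δ))^(1/(1−α)).
k_gold = (0.34/0.085)^(1/0.66) = 4.0000^1.5152 ≈ 8.1704
c_gold = f(k_gold) − (n + g + δ)·k_gold = 2.0425 − 0.085×8.1704 ≈ 1.3480

c_gold ≈ 1.35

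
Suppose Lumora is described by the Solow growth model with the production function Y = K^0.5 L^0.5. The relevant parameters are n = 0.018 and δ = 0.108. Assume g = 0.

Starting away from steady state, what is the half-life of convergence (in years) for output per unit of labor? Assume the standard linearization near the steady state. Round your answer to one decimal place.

Near the steady state the convergence rate is λ = (1 − α)(n + δ).
λ = (1 − 0.5) × 0.126 = 0.5 × 0.126 = 0.0630
Half-life = ln 2 / λ = 0.6931 / 0.0630 ≈ 11.00 years

t_½ ≈ 11.0 years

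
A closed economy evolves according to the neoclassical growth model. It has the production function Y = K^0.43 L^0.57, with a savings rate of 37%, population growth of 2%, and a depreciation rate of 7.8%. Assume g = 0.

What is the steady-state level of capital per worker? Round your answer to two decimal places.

k* = 10.29

Steady state requires s·f(k) = (n + δ)·k, i.e. s·k^α = (n + δ)·k.
Rearranging, k^(1−α) = s / (n + δ).
k^0.57 = 0.37 / (0.020 + 0.078) = 0.37 / 0.098 = 3.7755
k* = 3.7755^(1/0.57) ≈ 10.2857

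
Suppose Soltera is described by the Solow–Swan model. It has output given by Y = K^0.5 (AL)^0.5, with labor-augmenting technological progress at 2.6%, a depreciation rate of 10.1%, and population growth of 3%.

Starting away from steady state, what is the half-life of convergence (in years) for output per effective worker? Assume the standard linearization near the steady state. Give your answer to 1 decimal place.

Near the steady state the convergence rate is λ = (1 − α)(n + g + δ).
λ = (1 − 0.5) × 0.157 = 0.5 × 0.157 = 0.0785
Half-life = ln 2 / λ = 0.6931 / 0.0785 ≈ 8.83 years

about 8.8 years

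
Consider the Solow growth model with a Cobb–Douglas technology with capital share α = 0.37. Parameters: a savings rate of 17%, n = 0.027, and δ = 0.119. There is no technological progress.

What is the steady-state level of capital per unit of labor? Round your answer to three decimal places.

k* ≈ 1.273

Steady state requires s·f(k) = (n + δ)·k, i.e. s·k^α = (n + δ)·k.
Dividing both sides by k: k^(1−α) = s / (n + δ).
k^0.63 = 0.17 / (0.027 + 0.119) = 0.17 / 0.146 = 1.1644
k* = 1.1644^(1/0.63) ≈ 1.2733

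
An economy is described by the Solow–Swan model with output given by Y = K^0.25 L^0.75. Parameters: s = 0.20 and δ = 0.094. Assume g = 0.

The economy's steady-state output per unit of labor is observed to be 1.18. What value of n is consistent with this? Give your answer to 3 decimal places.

At the steady state, Δk = 0, so s·k^α = (n + δ)·k.
Since y* = [s/(n + δ)]^(α/(1−α)), we have s/(n + δ) = (y*)^((1−α)/α) = 1.18^3 = 1.6430.
Therefore n + δ = s / 1.6430 = 0.20 / 1.6430 = 0.1217, so n = 0.1217 − 0.094 = 0.0277.

n ≈ 0.028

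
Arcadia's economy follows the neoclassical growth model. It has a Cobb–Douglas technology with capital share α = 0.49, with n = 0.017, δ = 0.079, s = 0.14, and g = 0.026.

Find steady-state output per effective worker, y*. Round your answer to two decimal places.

Steady state requires s·f(k) = (n + g + δ)·k, i.e. s·k^α = (n + g + δ)·k.
Rearranging, k^(1−α) = s / (n + g + δ).
k^0.51 = 0.14 / (0.017 + 0.026 + 0.079) = 0.14 / 0.122 = 1.1475
k* = 1.1475^(1/0.51) ≈ 1.3097
y* = (k*)^α = 1.3097^0.49 ≈ 1.1413

y* ≈ 1.14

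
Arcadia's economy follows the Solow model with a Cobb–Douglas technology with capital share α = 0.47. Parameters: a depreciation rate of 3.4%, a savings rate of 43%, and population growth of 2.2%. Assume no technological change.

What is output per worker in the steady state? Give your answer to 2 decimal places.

y* ≈ 6.10

In steady state, investment equals break-even investment: s·k^α = (n + δ)·k.
Rearranging, k^(1−α) = s / (n + δ).
k^0.53 = 0.43 / (0.022 + 0.034) = 0.43 / 0.056 = 7.6786
k* = 7.6786^(1/0.53) ≈ 46.8105
y* = (k*)^α = 46.8105^0.47 ≈ 6.0962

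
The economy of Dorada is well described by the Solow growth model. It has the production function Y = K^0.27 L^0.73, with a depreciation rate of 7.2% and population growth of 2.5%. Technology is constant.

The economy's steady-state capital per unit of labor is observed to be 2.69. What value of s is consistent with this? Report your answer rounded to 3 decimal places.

In steady state, investment equals break-even investment: s·k^α = (n + δ)·k.
So s / (n + δ) = (k*)^(1−α) = 2.69^0.73 = 2.0593.
Therefore s = 2.0593 × (n + δ) = 2.0593 × 0.097 = 0.1998.

s ≈ 0.200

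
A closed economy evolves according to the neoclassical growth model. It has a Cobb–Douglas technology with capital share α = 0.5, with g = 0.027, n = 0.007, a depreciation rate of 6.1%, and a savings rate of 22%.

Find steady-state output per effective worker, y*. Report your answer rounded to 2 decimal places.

y* ≈ 2.32

At the steady state, Δk = 0, so s·k^α = (n + g + δ)·k.
Rearranging, k^(1−α) = s / (n + g + δ).
k^0.5 = 0.22 / (0.007 + 0.027 + 0.061) = 0.22 / 0.095 = 2.3158
k* = 2.3158^(1/0.5) ≈ 5.3629
y* = (k*)^α = 5.3629^0.5 ≈ 2.3158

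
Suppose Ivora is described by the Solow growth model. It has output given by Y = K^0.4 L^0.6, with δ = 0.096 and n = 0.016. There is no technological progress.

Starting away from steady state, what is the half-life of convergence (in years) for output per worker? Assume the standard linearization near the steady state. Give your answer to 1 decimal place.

Near the steady state the convergence rate is λ = (1 − α)(n + δ).
λ = (1 − 0.4) × 0.112 = 0.6 × 0.112 = 0.0672
Half-life = ln 2 / λ = 0.6931 / 0.0672 ≈ 10.31 years

half-life ≈ 10.3 years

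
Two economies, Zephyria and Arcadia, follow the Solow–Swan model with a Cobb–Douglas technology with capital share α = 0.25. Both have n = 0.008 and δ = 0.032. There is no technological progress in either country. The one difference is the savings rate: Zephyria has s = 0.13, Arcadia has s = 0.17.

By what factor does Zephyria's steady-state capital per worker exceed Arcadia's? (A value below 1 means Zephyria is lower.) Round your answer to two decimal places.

Steady-state k* = [s/(n + δ)]^(1/(1−α)), so the ratio is [ (s_Z/(n + δ)_Z) / (s_A/(n + δ)_A) ]^1.3333.
s_Z/(n + δ)_Z = 0.13/0.040 = 3.2500; s_A/(n + δ)_A = 0.17/0.040 = 4.2500.
Ratio = (3.2500/4.2500)^1.3333 = 0.7647^1.3333 ≈ 0.6993

k*_Z / k*_A ≈ 0.70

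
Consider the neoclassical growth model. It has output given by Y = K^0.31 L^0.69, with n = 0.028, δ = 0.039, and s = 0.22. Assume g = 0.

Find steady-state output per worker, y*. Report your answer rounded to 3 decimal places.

Steady state requires s·f(k) = (n + δ)·k, i.e. s·k^α = (n + δ)·k.
Rearranging, k^(1−α) = s / (n + δ).
k^0.69 = 0.22 / (0.028 + 0.039) = 0.22 / 0.067 = 3.2836
k* = 3.2836^(1/0.69) ≈ 5.6019
y* = (k*)^α = 5.6019^0.31 ≈ 1.7060

y* ≈ 1.706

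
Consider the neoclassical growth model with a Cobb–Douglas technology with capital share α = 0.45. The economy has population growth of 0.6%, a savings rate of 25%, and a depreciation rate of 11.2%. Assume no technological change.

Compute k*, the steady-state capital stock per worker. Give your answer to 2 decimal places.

k* = 3.92

Steady state requires s·f(k) = (n + δ)·k, i.e. s·k^α = (n + δ)·k.
Rearranging, k^(1−α) = s / (n + δ).
k^0.55 = 0.25 / (0.006 + 0.112) = 0.25 / 0.118 = 2.1186
k* = 2.1186^(1/0.55) ≈ 3.9158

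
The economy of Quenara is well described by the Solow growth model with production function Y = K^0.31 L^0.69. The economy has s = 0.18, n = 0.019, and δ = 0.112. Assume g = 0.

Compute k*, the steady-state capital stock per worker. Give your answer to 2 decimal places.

k* = 1.58

At the steady state, Δk = 0, so s·k^α = (n + δ)·k.
Dividing both sides by k: k^(1−α) = s / (n + δ).
k^0.69 = 0.18 / (0.019 + 0.112) = 0.18 / 0.131 = 1.3740
k* = 1.3740^(1/0.69) ≈ 1.5848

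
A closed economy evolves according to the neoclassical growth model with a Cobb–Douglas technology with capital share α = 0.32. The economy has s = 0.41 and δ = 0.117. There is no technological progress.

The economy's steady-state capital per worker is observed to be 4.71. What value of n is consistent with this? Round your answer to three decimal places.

n ≈ 0.026

In steady state, investment equals break-even investment: s·k^α = (n + δ)·k.
So s / (n + δ) = (k*)^(1−α) = 4.71^0.68 = 2.8685.
Therefore n + δ = s / 2.8685 = 0.41 / 2.8685 = 0.1429, so n = 0.1429 − 0.117 = 0.0259.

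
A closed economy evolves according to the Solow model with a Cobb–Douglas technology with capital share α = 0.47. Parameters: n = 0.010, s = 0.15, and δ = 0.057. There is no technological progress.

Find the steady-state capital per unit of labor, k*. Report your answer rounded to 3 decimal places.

In steady state, investment equals break-even investment: s·k^α = (n + δ)·k.
Dividing both sides by k: k^(1−α) = s / (n + δ).
k^0.53 = 0.15 / (0.010 + 0.057) = 0.15 / 0.067 = 2.2388
k* = 2.2388^(1/0.53) ≈ 4.5752

k* = 4.575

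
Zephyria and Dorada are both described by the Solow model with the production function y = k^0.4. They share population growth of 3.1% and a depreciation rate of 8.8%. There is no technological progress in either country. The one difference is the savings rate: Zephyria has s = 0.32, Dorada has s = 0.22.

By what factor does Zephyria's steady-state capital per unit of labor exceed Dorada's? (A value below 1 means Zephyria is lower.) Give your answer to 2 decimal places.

k*_Z / k*_D ≈ 1.87

Steady-state k* = [s/(n + δ)]^(1/(1−α)), so the ratio is [ (s_Z/(n + δ)_Z) / (s_D/(n + δ)_D) ]^1.6667.
s_Z/(n + δ)_Z = 0.32/0.119 = 2.6891; s_D/(n + δ)_D = 0.22/0.119 = 1.8487.
Ratio = (2.6891/1.8487)^1.6667 = 1.4546^1.6667 ≈ 1.8674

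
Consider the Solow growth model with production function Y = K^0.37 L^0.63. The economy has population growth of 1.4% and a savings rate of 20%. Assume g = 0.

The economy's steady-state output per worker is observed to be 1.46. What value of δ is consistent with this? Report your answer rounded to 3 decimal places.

Steady state requires s·f(k) = (n + δ)·k, i.e. s·k^α = (n + δ)·k.
Since y* = [s/(n + δ)]^(α/(1−α)), we have s/(n + δ) = (y*)^((1−α)/α) = 1.46^1.7027 = 1.9048.
Therefore n + δ = s / 1.9048 = 0.20 / 1.9048 = 0.1050, so δ = 0.1050 − 0.014 = 0.0910.

δ ≈ 0.091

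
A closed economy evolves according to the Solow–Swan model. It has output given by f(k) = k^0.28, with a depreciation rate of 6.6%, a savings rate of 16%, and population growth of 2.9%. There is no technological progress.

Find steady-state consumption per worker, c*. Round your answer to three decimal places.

c* ≈ 1.029

At the steady state, Δk = 0, so s·k^α = (n + δ)·k.
Rearranging, k^(1−α) = s / (n + δ).
k^0.72 = 0.16 / (0.029 + 0.066) = 0.16 / 0.095 = 1.6842
k* = 1.6842^(1/0.72) ≈ 2.0627
y* = (k*)^α = 2.0627^0.28 ≈ 1.2247
c* = (1 − s)·y* = (1 − 0.16) × 1.2247 ≈ 1.0287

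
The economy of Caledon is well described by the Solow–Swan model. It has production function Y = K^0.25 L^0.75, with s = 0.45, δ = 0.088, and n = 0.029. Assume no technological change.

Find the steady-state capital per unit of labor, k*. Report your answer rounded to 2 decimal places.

At the steady state, Δk = 0, so s·k^α = (n + δ)·k.
Dividing both sides by k: k^(1−α) = s / (n + δ).
k^0.75 = 0.45 / (0.029 + 0.088) = 0.45 / 0.117 = 3.8462
k* = 3.8462^(1/0.75) ≈ 6.0262

k* = 6.03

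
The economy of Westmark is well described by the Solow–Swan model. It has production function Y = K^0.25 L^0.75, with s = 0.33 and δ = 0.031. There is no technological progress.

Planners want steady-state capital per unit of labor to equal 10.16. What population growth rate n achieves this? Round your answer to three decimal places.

n ≈ 0.027

At the steady state, Δk = 0, so s·k^α = (n + δ)·k.
So s / (n + δ) = (k*)^(1−α) = 10.16^0.75 = 5.6908.
Therefore n + δ = s / 5.6908 = 0.33 / 5.6908 = 0.0580, so n = 0.0580 − 0.031 = 0.0270.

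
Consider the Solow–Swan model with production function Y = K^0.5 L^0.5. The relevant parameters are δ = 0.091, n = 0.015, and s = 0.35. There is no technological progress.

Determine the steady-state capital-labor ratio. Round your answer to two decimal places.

k* ≈ 10.90

Steady state requires s·f(k) = (n + δ)·k, i.e. s·k^α = (n + δ)·k.
Dividing both sides by k: k^(1−α) = s / (n + δ).
k^0.5 = 0.35 / (0.015 + 0.091) = 0.35 / 0.106 = 3.3019
k* = 3.3019^(1/0.5) ≈ 10.9025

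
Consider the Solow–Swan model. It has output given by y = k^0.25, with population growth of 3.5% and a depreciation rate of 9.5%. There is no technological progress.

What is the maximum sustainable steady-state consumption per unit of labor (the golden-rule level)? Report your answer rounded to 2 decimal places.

c_gold ≈ 0.93

At the golden rule, f'(k) = n + δ, so α·k^(α−1) = n + δ and k_gold = (α/(n + δ))^(1/(1−α)).
k_gold = (0.25/0.130)^(1/0.75) = 1.9231^1.3333 ≈ 2.3914
c_gold = f(k_gold) − (n + δ)·k_gold = 1.2435 − 0.130×2.3914 ≈ 0.9326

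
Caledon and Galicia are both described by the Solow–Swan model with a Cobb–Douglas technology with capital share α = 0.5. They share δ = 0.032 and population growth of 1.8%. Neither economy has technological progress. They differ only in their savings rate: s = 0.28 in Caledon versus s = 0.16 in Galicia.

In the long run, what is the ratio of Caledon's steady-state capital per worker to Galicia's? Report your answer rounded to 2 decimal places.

k*_C / k*_G ≈ 3.06

Steady-state k* = [s/(n + δ)]^(1/(1−α)), so the ratio is [ (s_C/(n + δ)_C) / (s_G/(n + δ)_G) ]^2.
s_C/(n + δ)_C = 0.28/0.050 = 5.6000; s_G/(n + δ)_G = 0.16/0.050 = 3.2000.
Ratio = (5.6000/3.2000)^2 = 1.7500^2 ≈ 3.0625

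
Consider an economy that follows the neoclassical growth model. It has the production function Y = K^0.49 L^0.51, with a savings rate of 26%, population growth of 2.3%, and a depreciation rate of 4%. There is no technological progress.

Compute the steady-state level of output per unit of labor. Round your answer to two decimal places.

At the steady state, Δk = 0, so s·k^α = (n + δ)·k.
Rearranging, k^(1−α) = s / (n + δ).
k^0.51 = 0.26 / (0.023 + 0.040) = 0.26 / 0.063 = 4.1270
k* = 4.1270^(1/0.51) ≈ 16.1111
y* = (k*)^α = 16.1111^0.49 ≈ 3.9038

y* = 3.90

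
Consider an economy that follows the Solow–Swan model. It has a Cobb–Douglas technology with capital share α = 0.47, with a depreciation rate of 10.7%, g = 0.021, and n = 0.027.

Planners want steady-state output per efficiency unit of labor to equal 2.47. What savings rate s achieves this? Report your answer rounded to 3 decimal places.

s ≈ 0.430

In steady state, investment equals break-even investment: s·k^α = (n + g + δ)·k.
Since y* = [s/(n + g + δ)]^(α/(1−α)), we have s/(n + g + δ) = (y*)^((1−α)/α) = 2.47^1.1277 = 2.7723.
Therefore s = 2.7723 × (n + g + δ) = 2.7723 × 0.155 = 0.4297.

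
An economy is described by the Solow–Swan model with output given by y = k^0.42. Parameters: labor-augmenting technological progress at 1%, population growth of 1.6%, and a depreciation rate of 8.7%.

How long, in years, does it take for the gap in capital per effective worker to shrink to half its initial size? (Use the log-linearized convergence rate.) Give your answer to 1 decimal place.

about 10.6 years

Near the steady state the convergence rate is λ = (1 − α)(n + g + δ).
λ = (1 − 0.42) × 0.113 = 0.58 × 0.113 = 0.06554
Half-life = ln 2 / λ = 0.6931 / 0.06554 ≈ 10.58 years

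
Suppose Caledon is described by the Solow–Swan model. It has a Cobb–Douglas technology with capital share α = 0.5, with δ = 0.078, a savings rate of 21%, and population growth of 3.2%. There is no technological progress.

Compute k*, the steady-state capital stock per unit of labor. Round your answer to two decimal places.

In steady state, investment equals break-even investment: s·k^α = (n + δ)·k.
Rearranging, k^(1−α) = s / (n + δ).
k^0.5 = 0.21 / (0.032 + 0.078) = 0.21 / 0.110 = 1.9091
k* = 1.9091^(1/0.5) ≈ 3.6447

k* = 3.64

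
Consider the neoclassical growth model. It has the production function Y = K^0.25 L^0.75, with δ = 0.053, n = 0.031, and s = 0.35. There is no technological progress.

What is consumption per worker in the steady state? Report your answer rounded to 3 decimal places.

Steady state requires s·f(k) = (n + δ)·k, i.e. s·k^α = (n + δ)·k.
Rearranging, k^(1−α) = s / (n + δ).
k^0.75 = 0.35 / (0.031 + 0.053) = 0.35 / 0.084 = 4.1667
k* = 4.1667^(1/0.75) ≈ 6.7049
y* = (k*)^α = 6.7049^0.25 ≈ 1.6092
c* = (1 − s)·y* = (1 − 0.35) × 1.6092 ≈ 1.0460

c* ≈ 1.046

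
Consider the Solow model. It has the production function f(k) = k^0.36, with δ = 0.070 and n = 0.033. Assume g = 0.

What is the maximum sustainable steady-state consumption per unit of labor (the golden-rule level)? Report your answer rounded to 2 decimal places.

At the golden rule, f'(k) = n + δ, so α·k^(α−1) = n + δ and k_gold = (α/(n + δ))^(1/(1−α)).
k_gold = (0.36/0.103)^(1/0.64) = 3.4951^1.5625 ≈ 7.0657
c_gold = f(k_gold) − (n + δ)·k_gold = 2.0216 − 0.103×7.0657 ≈ 1.2938

c_gold ≈ 1.29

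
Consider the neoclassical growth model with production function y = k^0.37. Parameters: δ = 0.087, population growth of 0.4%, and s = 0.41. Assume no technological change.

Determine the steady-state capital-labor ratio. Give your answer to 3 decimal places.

k* = 10.907

At the steady state, Δk = 0, so s·k^α = (n + δ)·k.
Rearranging, k^(1−α) = s / (n + δ).
k^0.63 = 0.41 / (0.004 + 0.087) = 0.41 / 0.091 = 4.5055
k* = 4.5055^(1/0.63) ≈ 10.9065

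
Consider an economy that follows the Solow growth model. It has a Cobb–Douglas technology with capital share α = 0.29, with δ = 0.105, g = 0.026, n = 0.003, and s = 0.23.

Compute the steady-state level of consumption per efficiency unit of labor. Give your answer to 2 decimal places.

At the steady state, Δk = 0, so s·k^α = (n + g + δ)·k.
Rearranging, k^(1−α) = s / (n + g + δ).
k^0.71 = 0.23 / (0.003 + 0.026 + 0.105) = 0.23 / 0.134 = 1.7164
k* = 1.7164^(1/0.71) ≈ 2.1402
y* = (k*)^α = 2.1402^0.29 ≈ 1.2469
c* = (1 − s)·y* = (1 − 0.23) × 1.2469 ≈ 0.9601

c* ≈ 0.96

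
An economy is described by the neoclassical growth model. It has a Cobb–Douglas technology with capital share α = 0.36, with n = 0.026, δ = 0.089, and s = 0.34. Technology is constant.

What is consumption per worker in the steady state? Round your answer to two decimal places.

Steady state requires s·f(k) = (n + δ)·k, i.e. s·k^α = (n + δ)·k.
Dividing both sides by k: k^(1−α) = s / (n + δ).
k^0.64 = 0.34 / (0.026 + 0.089) = 0.34 / 0.115 = 2.9565
k* = 2.9565^(1/0.64) ≈ 5.4399
y* = (k*)^α = 5.4399^0.36 ≈ 1.8400
c* = (1 − s)·y* = (1 − 0.34) × 1.8400 ≈ 1.2144

c* ≈ 1.21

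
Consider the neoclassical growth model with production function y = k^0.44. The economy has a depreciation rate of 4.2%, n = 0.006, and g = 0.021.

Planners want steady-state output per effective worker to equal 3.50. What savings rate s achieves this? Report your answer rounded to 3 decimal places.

Steady state requires s·f(k) = (n + g + δ)·k, i.e. s·k^α = (n + g + δ)·k.
Since y* = [s/(n + g + δ)]^(α/(1−α)), we have s/(n + g + δ) = (y*)^((1−α)/α) = 3.50^1.2727 = 4.9253.
Therefore s = 4.9253 × (n + g + δ) = 4.9253 × 0.069 = 0.3398.

s ≈ 0.340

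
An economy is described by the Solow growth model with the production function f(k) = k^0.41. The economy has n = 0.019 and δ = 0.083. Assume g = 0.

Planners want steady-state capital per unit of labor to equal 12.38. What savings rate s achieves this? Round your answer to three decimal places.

s ≈ 0.450

Steady state requires s·f(k) = (n + δ)·k, i.e. s·k^α = (n + δ)·k.
So s / (n + δ) = (k*)^(1−α) = 12.38^0.59 = 4.4127.
Therefore s = 4.4127 × (n + δ) = 4.4127 × 0.102 = 0.4501.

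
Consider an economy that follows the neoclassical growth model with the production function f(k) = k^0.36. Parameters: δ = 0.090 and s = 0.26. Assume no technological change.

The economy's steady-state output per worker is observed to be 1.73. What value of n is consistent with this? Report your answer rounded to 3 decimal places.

n ≈ 0.008

Steady state requires s·f(k) = (n + δ)·k, i.e. s·k^α = (n + δ)·k.
Since y* = [s/(n + δ)]^(α/(1−α)), we have s/(n + δ) = (y*)^((1−α)/α) = 1.73^1.7778 = 2.6497.
Therefore n + δ = s / 2.6497 = 0.26 / 2.6497 = 0.0981, so n = 0.0981 − 0.090 = 0.0081.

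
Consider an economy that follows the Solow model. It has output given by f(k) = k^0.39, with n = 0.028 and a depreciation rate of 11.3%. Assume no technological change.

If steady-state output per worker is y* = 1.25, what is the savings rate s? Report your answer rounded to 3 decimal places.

s ≈ 0.200

Steady state requires s·f(k) = (n + δ)·k, i.e. s·k^α = (n + δ)·k.
Since y* = [s/(n + δ)]^(α/(1−α)), we have s/(n + δ) = (y*)^((1−α)/α) = 1.25^1.5641 = 1.4177.
Therefore s = 1.4177 × (n + δ) = 1.4177 × 0.141 = 0.1999.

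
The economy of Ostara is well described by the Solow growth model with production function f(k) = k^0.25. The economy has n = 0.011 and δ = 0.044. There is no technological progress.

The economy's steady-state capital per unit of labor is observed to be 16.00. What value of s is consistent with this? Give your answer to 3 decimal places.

Steady state requires s·f(k) = (n + δ)·k, i.e. s·k^α = (n + δ)·k.
So s / (n + δ) = (k*)^(1−α) = 16.00^0.75 = 8.0000.
Therefore s = 8.0000 × (n + δ) = 8.0000 × 0.055 = 0.4400.

s ≈ 0.440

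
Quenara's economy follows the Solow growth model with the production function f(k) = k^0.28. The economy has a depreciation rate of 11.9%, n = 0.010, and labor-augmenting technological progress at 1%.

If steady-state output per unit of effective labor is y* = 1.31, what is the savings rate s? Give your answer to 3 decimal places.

In steady state, investment equals break-even investment: s·k^α = (n + g + δ)·k.
Since y* = [s/(n + g + δ)]^(α/(1−α)), we have s/(n + g + δ) = (y*)^((1−α)/α) = 1.31^2.5714 = 2.0024.
Therefore s = 2.0024 × (n + g + δ) = 2.0024 × 0.139 = 0.2783.

s ≈ 0.278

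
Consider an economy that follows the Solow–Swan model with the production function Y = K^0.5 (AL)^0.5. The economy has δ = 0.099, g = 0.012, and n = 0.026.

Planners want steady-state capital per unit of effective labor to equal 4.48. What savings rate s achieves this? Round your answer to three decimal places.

At the steady state, Δk = 0, so s·k^α = (n + g + δ)·k.
So s / (n + g + δ) = (k*)^(1−α) = 4.48^0.5 = 2.1166.
Therefore s = 2.1166 × (n + g + δ) = 2.1166 × 0.137 = 0.2900.

s ≈ 0.290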